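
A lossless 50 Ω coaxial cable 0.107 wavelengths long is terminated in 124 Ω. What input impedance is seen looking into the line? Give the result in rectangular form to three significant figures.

βl = 2π × 0.107 = 38.5°
tan(βl) = tan(38.5°) = 0.796
Z_in = Z_0·(Z_L + jZ_0·tanβl)/(Z_0 + jZ_L·tanβl)
     = 50·(124 + j39.8)/(50 + j98.7)

Z_in ≈ 41.4 − j41.9 Ω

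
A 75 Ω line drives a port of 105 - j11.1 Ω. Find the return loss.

Γ = (30 − j11.1)/(180 − j11.1), |Γ| = 0.177
RL = −20·log₁₀|Γ| = −20·log₁₀(0.177)

RL ≈ 15 dB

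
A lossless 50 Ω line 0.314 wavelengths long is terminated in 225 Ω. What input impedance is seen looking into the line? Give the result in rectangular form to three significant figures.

Z_in ≈ 13 + j20 Ω

βl = 2π × 0.314 = 113°
tan(βl) = tan(113°) = -2.35
Z_in = Z_0·(Z_L + jZ_0·tanβl)/(Z_0 + jZ_L·tanβl)
     = 50·(225 − j118)/(50 − j529)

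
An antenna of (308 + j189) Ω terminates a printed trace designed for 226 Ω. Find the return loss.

Γ = (82 + j189)/(534 + j189), |Γ| = 0.364
RL = −20·log₁₀|Γ| = −20·log₁₀(0.364)

RL ≈ 8.79 dB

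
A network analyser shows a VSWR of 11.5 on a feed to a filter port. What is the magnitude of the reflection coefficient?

|Γ| = (S − 1)/(S + 1) = (11.5 − 1)/(11.5 + 1) = 10.5/12.5

|Γ| ≈ 0.84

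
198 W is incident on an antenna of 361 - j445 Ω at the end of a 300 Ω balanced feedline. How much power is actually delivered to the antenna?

|Γ| = |(61 − j445)/(661 − j445)| = 0.564
|Γ|² = 0.318
P_refl = |Γ|²·P_inc = 62.9 W, P_del = (1 − |Γ|²)·P_inc = 135 W

P_delivered ≈ 135 W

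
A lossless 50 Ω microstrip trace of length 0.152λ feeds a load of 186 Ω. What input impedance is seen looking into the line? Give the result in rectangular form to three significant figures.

Z_in ≈ 19.5 − j31.7 Ω

βl = 2π × 0.152 = 54.7°
tan(βl) = tan(54.7°) = 1.41
Z_in = Z_0·(Z_L + jZ_0·tanβl)/(Z_0 + jZ_L·tanβl)
     = 50·(186 + j70.7)/(50 + j263)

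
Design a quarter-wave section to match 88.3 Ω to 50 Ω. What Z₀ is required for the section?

Z_qwt = √(Z_0·R_L) = √(50 × 88.3) = √4415

Z_qwt ≈ 66.4 Ω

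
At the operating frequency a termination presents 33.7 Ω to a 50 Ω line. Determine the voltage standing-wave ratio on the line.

VSWR ≈ 1.48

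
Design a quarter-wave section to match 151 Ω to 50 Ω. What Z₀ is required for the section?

Z_qwt ≈ 86.9 Ω

Z_qwt = √(Z_0·R_L) = √(50 × 151) = √7550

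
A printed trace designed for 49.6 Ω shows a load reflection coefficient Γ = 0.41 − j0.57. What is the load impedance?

Z_L = Z_0·(1 + Γ)/(1 − Γ) = 49.6·(1.41 − j0.57)/(0.59 + j0.57)

Z_L ≈ 37.4 − j84 Ω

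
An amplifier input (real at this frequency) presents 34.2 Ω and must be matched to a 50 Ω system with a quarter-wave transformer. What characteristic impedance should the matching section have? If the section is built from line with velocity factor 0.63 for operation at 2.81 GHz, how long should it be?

Z_qwt = √(Z_0·R_L) = √(50 × 34.2) = √1710
λ = 0.63·c/f = 0.0673 m, so l = λ/4 = 0.0168 m

Z_qwt ≈ 41.4 Ω; length ≈ 1.68 cm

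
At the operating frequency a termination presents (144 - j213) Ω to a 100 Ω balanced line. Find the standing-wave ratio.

Γ = (Z_L − Z_0)/(Z_L + Z_0) = (44 − j213)/(244 − j213)
|Γ| = 217/324 = 0.672
VSWR = (1 + |Γ|)/(1 − |Γ|) = 1.67/0.328

VSWR ≈ 5.09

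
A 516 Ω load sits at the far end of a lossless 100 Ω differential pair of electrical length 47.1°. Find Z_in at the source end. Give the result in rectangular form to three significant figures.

tan(βl) = tan(47.1°) = 1.08
Z_in = Z_0·(Z_L + jZ_0·tanβl)/(Z_0 + jZ_L·tanβl)
     = 100·(516 + j108)/(100 + j555)

Z_in ≈ 35 − j86.6 Ω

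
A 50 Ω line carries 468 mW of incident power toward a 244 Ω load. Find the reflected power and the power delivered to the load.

P_reflected ≈ 204 mW; P_delivered ≈ 264 mW

Γ = (244 − 50)/(244 + 50) = 0.66
|Γ|² = 0.435
P_refl = |Γ|²·P_inc = 204 mW, P_del = (1 − |Γ|²)·P_inc = 264 mW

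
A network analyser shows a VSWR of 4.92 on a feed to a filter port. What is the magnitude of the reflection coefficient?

|Γ| ≈ 0.662

|Γ| = (S − 1)/(S + 1) = (4.92 − 1)/(4.92 + 1) = 3.92/5.92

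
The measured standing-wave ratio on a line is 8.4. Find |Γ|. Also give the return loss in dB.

|Γ| = (S − 1)/(S + 1) = (8.4 − 1)/(8.4 + 1) = 7.4/9.4
RL = −20·log₁₀|Γ| = −20·log₁₀(0.787)

|Γ| ≈ 0.787; return loss ≈ 2.08 dB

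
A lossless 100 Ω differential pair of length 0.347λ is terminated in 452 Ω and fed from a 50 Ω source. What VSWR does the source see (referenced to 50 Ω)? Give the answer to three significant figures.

βl = 2π × 0.347 = 125°
tan(βl) = -1.43
Z_in = Z_0·(Z_L + jZ_0·tanβl)/(Z_0 + jZ_L·tanβl) = 32.1 + j64.8 Ω
Γ_s = (Z_in − Z_s)/(Z_in + Z_s) = (-17.9 + j64.8)/(82.1 + j64.8), |Γ_s| = 0.643
VSWR = (1 + |Γ_s|)/(1 − |Γ_s|)

VSWR ≈ 4.6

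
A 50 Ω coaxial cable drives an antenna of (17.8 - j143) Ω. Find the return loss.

RL ≈ 0.666 dB

Γ = (-32.2 − j143)/(67.8 − j143), |Γ| = 0.926
RL = −20·log₁₀|Γ| = −20·log₁₀(0.926)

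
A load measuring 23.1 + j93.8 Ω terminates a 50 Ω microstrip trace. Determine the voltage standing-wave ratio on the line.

VSWR ≈ 10.1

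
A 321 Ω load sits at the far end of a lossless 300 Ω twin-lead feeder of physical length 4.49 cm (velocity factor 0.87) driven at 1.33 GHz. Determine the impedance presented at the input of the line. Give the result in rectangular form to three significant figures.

λ = v/f = 0.87·c / 1.33 GHz = 0.196 m
βl = 2π·l/λ = 2π × 0.229 = 82.4°
tan(βl) = tan(82.4°) = 7.46
Z_in = Z_0·(Z_L + jZ_0·tanβl)/(Z_0 + jZ_L·tanβl)
     = 300·(321 + j2240)/(300 + j2400)

Z_in ≈ 281 − j5.01 Ω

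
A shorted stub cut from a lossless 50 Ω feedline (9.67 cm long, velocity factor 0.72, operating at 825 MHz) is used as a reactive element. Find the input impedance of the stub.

Z_in ≈ −j53.7 Ω

λ = v/f = 0.72·c / 825 MHz = 0.262 m
βl = 2π·l/λ = 2π × 0.369 = 133°
tan(βl) = -1.07
For a shorted stub, Z_in = jZ_0·tan(βl)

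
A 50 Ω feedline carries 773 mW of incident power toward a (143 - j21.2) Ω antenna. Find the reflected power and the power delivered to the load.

|Γ| = |(93 − j21.2)/(193 − j21.2)| = 0.491
|Γ|² = 0.241
P_refl = |Γ|²·P_inc = 187 mW, P_del = (1 − |Γ|²)·P_inc = 586 mW

P_reflected ≈ 187 mW; P_delivered ≈ 586 mW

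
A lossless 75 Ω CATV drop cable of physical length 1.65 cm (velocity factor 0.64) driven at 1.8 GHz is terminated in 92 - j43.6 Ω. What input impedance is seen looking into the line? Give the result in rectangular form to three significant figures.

Z_in ≈ 43.5 − j6.4 Ω

λ = v/f = 0.64·c / 1.8 GHz = 0.107 m
βl = 2π·l/λ = 2π × 0.155 = 55.7°
tan(βl) = tan(55.7°) = 1.47
Z_in = Z_0·(Z_L + jZ_0·tanβl)/(Z_0 + jZ_L·tanβl)
     = 75·(92 + j66.3)/(139 + j135)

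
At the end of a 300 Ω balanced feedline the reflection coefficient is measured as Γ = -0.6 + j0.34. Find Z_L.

Z_L = Z_0·(1 + Γ)/(1 − Γ) = 300·(0.4 + j0.34)/(1.6 − j0.34)

Z_L ≈ 58.8 + j76.2 Ω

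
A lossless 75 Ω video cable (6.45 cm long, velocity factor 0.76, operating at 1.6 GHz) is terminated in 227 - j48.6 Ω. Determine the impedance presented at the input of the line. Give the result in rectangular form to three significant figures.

λ = v/f = 0.76·c / 1.6 GHz = 0.142 m
βl = 2π·l/λ = 2π × 0.453 = 163°
tan(βl) = tan(163°) = -0.307
Z_in = Z_0·(Z_L + jZ_0·tanβl)/(Z_0 + jZ_L·tanβl)
     = 75·(227 − j71.6)/(60.1 − j69.6)

Z_in ≈ 165 + j102 Ω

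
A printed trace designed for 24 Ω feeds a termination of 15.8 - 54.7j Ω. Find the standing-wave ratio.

Γ = (Z_L − Z_0)/(Z_L + Z_0) = (-8.2 − j54.7)/(39.8 − j54.7)
|Γ| = 55.3/67.6 = 0.818
VSWR = (1 + |Γ|)/(1 − |Γ|) = 1.82/0.182

VSWR ≈ 9.97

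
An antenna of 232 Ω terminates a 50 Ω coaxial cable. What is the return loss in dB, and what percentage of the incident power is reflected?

Γ = (232 − 50)/(232 + 50) = 0.645
RL = −20·log₁₀(0.645) = 3.8 dB
P_refl/P_inc = |Γ|² = 0.417

RL ≈ 3.8 dB; 41.7% of incident power reflected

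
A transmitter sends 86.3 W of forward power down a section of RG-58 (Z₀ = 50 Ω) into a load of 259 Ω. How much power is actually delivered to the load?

P_delivered ≈ 46.8 W

Γ = (259 − 50)/(259 + 50) = 0.676
|Γ|² = 0.457
P_refl = |Γ|²·P_inc = 39.5 W, P_del = (1 − |Γ|²)·P_inc = 46.8 W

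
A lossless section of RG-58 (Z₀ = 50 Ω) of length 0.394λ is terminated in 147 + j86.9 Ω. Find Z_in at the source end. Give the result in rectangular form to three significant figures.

βl = 2π × 0.394 = 142°
tan(βl) = tan(142°) = -0.786
Z_in = Z_0·(Z_L + jZ_0·tanβl)/(Z_0 + jZ_L·tanβl)
     = 50·(147 + j47.6)/(118 − j116)

Z_in ≈ 21.7 + j41.4 Ω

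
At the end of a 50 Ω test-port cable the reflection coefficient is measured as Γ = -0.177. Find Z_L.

Z_L ≈ 35 Ω

Z_L = Z_0·(1 + Γ)/(1 − Γ) = 50·(0.823)/(1.18)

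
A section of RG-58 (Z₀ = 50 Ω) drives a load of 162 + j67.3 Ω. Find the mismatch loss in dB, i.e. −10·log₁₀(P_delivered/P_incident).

Γ = (112 + j67.3)/(212 + j67.3), |Γ| = 0.587
|Γ|² = 0.345, so P_del/P_inc = 1 − |Γ|² = 0.655
ML = −10·log₁₀(1 − |Γ|²)

mismatch loss ≈ 1.84 dB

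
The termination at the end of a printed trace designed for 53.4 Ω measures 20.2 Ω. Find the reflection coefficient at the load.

Γ = -0.451

Γ = (Z_L − Z_0)/(Z_L + Z_0) = (20.2 − 53.4)/(20.2 + 53.4) = -33.2/73.6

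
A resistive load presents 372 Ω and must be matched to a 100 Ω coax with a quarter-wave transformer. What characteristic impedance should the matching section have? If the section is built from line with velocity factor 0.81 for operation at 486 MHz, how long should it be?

Z_qwt ≈ 193 Ω; length ≈ 12.5 cm

Z_qwt = √(Z_0·R_L) = √(100 × 372) = √37200
λ = 0.81·c/f = 0.5 m, so l = λ/4 = 0.125 m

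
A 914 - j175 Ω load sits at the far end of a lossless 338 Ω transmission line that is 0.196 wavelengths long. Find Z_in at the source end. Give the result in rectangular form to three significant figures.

βl = 2π × 0.196 = 70.6°
tan(βl) = tan(70.6°) = 2.83
Z_in = Z_0·(Z_L + jZ_0·tanβl)/(Z_0 + jZ_L·tanβl)
     = 338·(914 + j783)/(834 + j2590)

Z_in ≈ 127 − j78.3 Ω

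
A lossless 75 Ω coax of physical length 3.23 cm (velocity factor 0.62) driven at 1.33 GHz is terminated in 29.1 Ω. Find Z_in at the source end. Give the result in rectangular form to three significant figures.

λ = v/f = 0.62·c / 1.33 GHz = 0.14 m
βl = 2π·l/λ = 2π × 0.231 = 83.1°
tan(βl) = tan(83.1°) = 8.32
Z_in = Z_0·(Z_L + jZ_0·tanβl)/(Z_0 + jZ_L·tanβl)
     = 75·(29.1 + j624)/(75 + j242)

Z_in ≈ 179 + j46.4 Ω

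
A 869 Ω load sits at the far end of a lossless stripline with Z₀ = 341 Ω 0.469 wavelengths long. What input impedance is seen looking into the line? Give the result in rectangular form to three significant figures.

βl = 2π × 0.469 = 169°
tan(βl) = tan(169°) = -0.197
Z_in = Z_0·(Z_L + jZ_0·tanβl)/(Z_0 + jZ_L·tanβl)
     = 341·(869 − j67.3)/(341 − j171)

Z_in ≈ 721 + j295 Ω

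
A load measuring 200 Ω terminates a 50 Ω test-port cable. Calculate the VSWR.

VSWR ≈ 4

For a purely resistive load, VSWR = R_L/Z_0 or Z_0/R_L (whichever > 1) = 200/50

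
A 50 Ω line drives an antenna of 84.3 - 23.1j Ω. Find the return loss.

Γ = (34.3 − j23.1)/(134.3 − j23.1), |Γ| = 0.303
RL = −20·log₁₀|Γ| = −20·log₁₀(0.303)

RL ≈ 10.4 dB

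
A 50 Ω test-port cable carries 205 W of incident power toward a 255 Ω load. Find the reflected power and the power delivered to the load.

Γ = (255 − 50)/(255 + 50) = 0.672
|Γ|² = 0.452
P_refl = |Γ|²·P_inc = 92.6 W, P_del = (1 − |Γ|²)·P_inc = 112 W

P_reflected ≈ 92.6 W; P_delivered ≈ 112 W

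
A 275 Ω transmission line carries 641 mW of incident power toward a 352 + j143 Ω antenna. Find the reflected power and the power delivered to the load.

P_reflected ≈ 40.9 mW; P_delivered ≈ 600 mW

|Γ| = |(77 + j143)/(627 + j143)| = 0.253
|Γ|² = 0.0638
P_refl = |Γ|²·P_inc = 40.9 mW, P_del = (1 − |Γ|²)·P_inc = 600 mW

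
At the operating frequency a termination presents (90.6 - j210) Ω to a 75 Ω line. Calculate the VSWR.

VSWR ≈ 8.41

Γ = (Z_L − Z_0)/(Z_L + Z_0) = (15.6 − j210)/(165.6 − j210)
|Γ| = 211/267 = 0.787
VSWR = (1 + |Γ|)/(1 − |Γ|) = 1.79/0.213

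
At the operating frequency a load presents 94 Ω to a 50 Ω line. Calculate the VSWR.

Γ = (94 − 50)/(94 + 50) = 0.306
VSWR = (1 + 0.306)/(1 − 0.306)

VSWR ≈ 1.88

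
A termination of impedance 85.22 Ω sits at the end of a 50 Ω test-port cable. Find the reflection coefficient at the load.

Γ = 0.26

Γ = (Z_L − Z_0)/(Z_L + Z_0) = (85.22 − 50)/(85.22 + 50) = 35.22/135.2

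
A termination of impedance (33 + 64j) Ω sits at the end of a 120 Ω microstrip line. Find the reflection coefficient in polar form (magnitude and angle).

Γ = (Z_L − Z_0)/(Z_L + Z_0) = (-87 + j64)/(153 + j64)
|Γ| = 108/166 = 0.651

Γ ≈ 0.651 ∠ 121°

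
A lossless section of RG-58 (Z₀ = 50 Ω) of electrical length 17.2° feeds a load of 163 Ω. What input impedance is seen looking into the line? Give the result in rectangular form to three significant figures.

tan(βl) = tan(17.2°) = 0.31
Z_in = Z_0·(Z_L + jZ_0·tanβl)/(Z_0 + jZ_L·tanβl)
     = 50·(163 + j15.5)/(50 + j50.5)

Z_in ≈ 88.5 − j73.8 Ω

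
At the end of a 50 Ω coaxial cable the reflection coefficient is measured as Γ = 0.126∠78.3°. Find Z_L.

Z_L ≈ 51 + j12.8 Ω

Z_L = Z_0·(1 + Γ)/(1 − Γ) = 50·(1.03 + j0.123)/(0.974 − j0.123)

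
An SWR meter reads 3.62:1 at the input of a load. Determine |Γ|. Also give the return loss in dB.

|Γ| ≈ 0.567; return loss ≈ 4.93 dB

|Γ| = (S − 1)/(S + 1) = (3.62 − 1)/(3.62 + 1) = 2.62/4.62
RL = −20·log₁₀|Γ| = −20·log₁₀(0.567)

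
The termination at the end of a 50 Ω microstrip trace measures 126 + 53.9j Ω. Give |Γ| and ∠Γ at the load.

Γ ≈ 0.506 ∠ 18.3°

Γ = (Z_L − Z_0)/(Z_L + Z_0) = (76 + j53.9)/(176 + j53.9)
|Γ| = 93.2/184 = 0.506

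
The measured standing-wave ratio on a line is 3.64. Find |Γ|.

|Γ| ≈ 0.569

|Γ| = (S − 1)/(S + 1) = (3.64 − 1)/(3.64 + 1) = 2.64/4.64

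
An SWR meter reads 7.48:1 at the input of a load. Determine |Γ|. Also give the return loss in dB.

|Γ| ≈ 0.764; return loss ≈ 2.34 dB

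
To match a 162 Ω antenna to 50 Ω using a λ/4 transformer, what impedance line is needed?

Z_qwt ≈ 90 Ω

Z_qwt = √(Z_0·R_L) = √(50 × 162) = √8100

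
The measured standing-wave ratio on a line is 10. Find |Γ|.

|Γ| ≈ 0.818

|Γ| = (S − 1)/(S + 1) = (10 − 1)/(10 + 1) = 9/11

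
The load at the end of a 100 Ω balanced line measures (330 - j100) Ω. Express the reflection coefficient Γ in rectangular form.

Γ ≈ 0.559 − j0.103

Γ = (Z_L − Z_0)/(Z_L + Z_0) = (230 − j100)/(430 − j100)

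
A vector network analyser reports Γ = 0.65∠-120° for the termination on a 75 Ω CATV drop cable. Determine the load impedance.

Z_L ≈ 20.9 − j40.7 Ω

Z_L = Z_0·(1 + Γ)/(1 − Γ) = 75·(0.675 − j0.563)/(1.32 + j0.563)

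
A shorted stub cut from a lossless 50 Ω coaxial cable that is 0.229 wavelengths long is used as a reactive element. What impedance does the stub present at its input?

Z_in ≈ +j377 Ω

βl = 2π × 0.229 = 82.4°
tan(βl) = 7.53
For a shorted stub, Z_in = jZ_0·tan(βl)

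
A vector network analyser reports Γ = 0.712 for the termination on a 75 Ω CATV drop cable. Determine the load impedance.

Z_L = Z_0·(1 + Γ)/(1 − Γ) = 75·(1.71)/(0.288)

Z_L ≈ 446 Ω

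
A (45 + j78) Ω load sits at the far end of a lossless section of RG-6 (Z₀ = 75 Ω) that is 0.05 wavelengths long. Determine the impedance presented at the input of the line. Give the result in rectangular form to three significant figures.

βl = 2π × 0.05 = 18°
tan(βl) = tan(18°) = 0.325
Z_in = Z_0·(Z_L + jZ_0·tanβl)/(Z_0 + jZ_L·tanβl)
     = 75·(45 + j102)/(49.7 + j14.6)

Z_in ≈ 104 + j124 Ω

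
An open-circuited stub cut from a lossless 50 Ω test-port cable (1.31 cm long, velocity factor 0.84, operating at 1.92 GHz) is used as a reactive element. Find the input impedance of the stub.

λ = v/f = 0.84·c / 1.92 GHz = 0.131 m
βl = 2π·l/λ = 2π × 0.0998 = 35.9°
tan(βl) = 0.725
For an open-circuited stub, Z_in = −jZ_0·cot(βl) = −jZ_0/tan(βl)

Z_in ≈ −j69 Ω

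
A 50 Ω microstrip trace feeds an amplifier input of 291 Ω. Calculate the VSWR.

For a purely resistive load, VSWR = R_L/Z_0 or Z_0/R_L (whichever > 1) = 291/50

VSWR ≈ 5.82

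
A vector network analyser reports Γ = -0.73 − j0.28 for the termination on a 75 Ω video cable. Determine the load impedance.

Z_L ≈ 9.49 − j13.7 Ω

Z_L = Z_0·(1 + Γ)/(1 − Γ) = 75·(0.27 − j0.28)/(1.73 + j0.28)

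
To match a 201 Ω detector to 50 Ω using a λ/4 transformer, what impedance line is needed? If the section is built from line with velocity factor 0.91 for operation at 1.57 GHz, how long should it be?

Z_qwt = √(Z_0·R_L) = √(50 × 201) = √10050
λ = 0.91·c/f = 0.174 m, so l = λ/4 = 0.0435 m

Z_qwt ≈ 100 Ω; length ≈ 4.35 cm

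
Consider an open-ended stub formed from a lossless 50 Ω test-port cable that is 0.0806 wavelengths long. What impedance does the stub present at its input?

Z_in ≈ −j90.1 Ω

βl = 2π × 0.0806 = 29°
tan(βl) = 0.555
For an open-ended stub, Z_in = −jZ_0·cot(βl) = −jZ_0/tan(βl)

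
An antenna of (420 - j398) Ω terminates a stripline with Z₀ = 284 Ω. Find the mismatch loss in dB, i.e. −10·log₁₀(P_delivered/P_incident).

mismatch loss ≈ 1.37 dB

Γ = (136 − j398)/(704 − j398), |Γ| = 0.52
|Γ|² = 0.27, so P_del/P_inc = 1 − |Γ|² = 0.73
ML = −10·log₁₀(1 − |Γ|²)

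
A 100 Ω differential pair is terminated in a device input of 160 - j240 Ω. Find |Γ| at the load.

|Γ| ≈ 0.699

Γ = (Z_L − Z_0)/(Z_L + Z_0) = (60 − j240)/(260 − j240)
|Γ| = 247/354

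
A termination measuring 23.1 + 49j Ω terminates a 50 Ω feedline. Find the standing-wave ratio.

Γ = (Z_L − Z_0)/(Z_L + Z_0) = (-26.9 + j49)/(73.1 + j49)
|Γ| = 55.9/88 = 0.635
VSWR = (1 + |Γ|)/(1 − |Γ|) = 1.64/0.365

VSWR ≈ 4.48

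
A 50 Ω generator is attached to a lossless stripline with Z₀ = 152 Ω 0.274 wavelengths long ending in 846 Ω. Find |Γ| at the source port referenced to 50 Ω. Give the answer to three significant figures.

βl = 2π × 0.274 = 98.6°
tan(βl) = -6.58
Z_in = Z_0·(Z_L + jZ_0·tanβl)/(Z_0 + jZ_L·tanβl) = 27.9 + j22.3 Ω
Γ_s = (Z_in − Z_s)/(Z_in + Z_s) = (-22.1 + j22.3)/(77.9 + j22.3), |Γ_s| = 0.387

|Γ| ≈ 0.387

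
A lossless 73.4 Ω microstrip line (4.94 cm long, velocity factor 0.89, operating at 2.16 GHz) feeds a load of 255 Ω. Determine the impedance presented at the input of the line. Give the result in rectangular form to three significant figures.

Z_in ≈ 52.6 + j79.8 Ω

λ = v/f = 0.89·c / 2.16 GHz = 0.124 m
βl = 2π·l/λ = 2π × 0.4 = 144°
tan(βl) = tan(144°) = -0.73
Z_in = Z_0·(Z_L + jZ_0·tanβl)/(Z_0 + jZ_L·tanβl)
     = 73.4·(255 − j53.6)/(73.4 − j186)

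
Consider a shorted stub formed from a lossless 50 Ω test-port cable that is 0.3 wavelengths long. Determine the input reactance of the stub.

βl = 2π × 0.3 = 108°
tan(βl) = -3.08
For a shorted stub, Z_in = jZ_0·tan(βl)

X_in ≈ -154 Ω (capacitive)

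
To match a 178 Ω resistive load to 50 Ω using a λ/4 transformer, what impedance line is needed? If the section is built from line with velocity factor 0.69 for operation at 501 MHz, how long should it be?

Z_qwt ≈ 94.3 Ω; length ≈ 10.3 cm

Z_qwt = √(Z_0·R_L) = √(50 × 178) = √8900
λ = 0.69·c/f = 0.413 m, so l = λ/4 = 0.103 m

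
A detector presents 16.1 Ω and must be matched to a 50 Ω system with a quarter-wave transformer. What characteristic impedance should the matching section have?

Z_qwt = √(Z_0·R_L) = √(50 × 16.1) = √805

Z_qwt ≈ 28.4 Ω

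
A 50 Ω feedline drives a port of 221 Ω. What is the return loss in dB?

Γ = (221 − 50)/(221 + 50) = 0.631
RL = −20·log₁₀|Γ| = −20·log₁₀(0.631)

RL ≈ 4 dB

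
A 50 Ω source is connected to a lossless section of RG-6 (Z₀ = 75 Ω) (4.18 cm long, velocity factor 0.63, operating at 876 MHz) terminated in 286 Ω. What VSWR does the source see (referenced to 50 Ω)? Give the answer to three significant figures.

VSWR ≈ 2.95

λ = v/f = 0.63·c / 876 MHz = 0.216 m
βl = 2π·l/λ = 2π × 0.194 = 69.7°
tan(βl) = 2.71
Z_in = Z_0·(Z_L + jZ_0·tanβl)/(Z_0 + jZ_L·tanβl) = 22.1 − j25.5 Ω
Γ_s = (Z_in − Z_s)/(Z_in + Z_s) = (-27.9 − j25.5)/(72.1 − j25.5), |Γ_s| = 0.494
VSWR = (1 + |Γ_s|)/(1 − |Γ_s|)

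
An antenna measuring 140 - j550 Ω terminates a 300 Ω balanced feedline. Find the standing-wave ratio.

VSWR ≈ 9.71

Γ = (Z_L − Z_0)/(Z_L + Z_0) = (-160 − j550)/(440 − j550)
|Γ| = 573/704 = 0.813
VSWR = (1 + |Γ|)/(1 − |Γ|) = 1.81/0.187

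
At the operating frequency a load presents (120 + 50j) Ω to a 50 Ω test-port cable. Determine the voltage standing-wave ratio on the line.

Γ = (Z_L − Z_0)/(Z_L + Z_0) = (70 + j50)/(170 + j50)
|Γ| = 86/177 = 0.485
VSWR = (1 + |Γ|)/(1 − |Γ|) = 1.49/0.515

VSWR ≈ 2.89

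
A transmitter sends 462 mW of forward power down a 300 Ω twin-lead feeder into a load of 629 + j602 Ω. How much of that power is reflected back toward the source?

|Γ| = |(329 + j602)/(929 + j602)| = 0.62
|Γ|² = 0.384
P_refl = |Γ|²·P_inc = 177 mW, P_del = (1 − |Γ|²)·P_inc = 285 mW

P_reflected ≈ 177 mW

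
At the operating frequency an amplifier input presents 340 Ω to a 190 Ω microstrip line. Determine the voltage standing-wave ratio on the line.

VSWR ≈ 1.79

For a purely resistive load, VSWR = R_L/Z_0 or Z_0/R_L (whichever > 1) = 340/190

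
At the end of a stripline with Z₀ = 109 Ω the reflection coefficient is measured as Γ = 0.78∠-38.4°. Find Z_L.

Z_L = Z_0·(1 + Γ)/(1 − Γ) = 109·(1.61 − j0.484)/(0.389 + j0.484)

Z_L ≈ 111 − j274 Ω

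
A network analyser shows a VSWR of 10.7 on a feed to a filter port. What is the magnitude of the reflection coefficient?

|Γ| = (S − 1)/(S + 1) = (10.7 − 1)/(10.7 + 1) = 9.7/11.7

|Γ| ≈ 0.829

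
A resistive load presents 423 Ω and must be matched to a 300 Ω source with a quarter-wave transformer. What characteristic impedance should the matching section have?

Z_qwt = √(Z_0·R_L) = √(300 × 423) = √126900

Z_qwt ≈ 356 Ω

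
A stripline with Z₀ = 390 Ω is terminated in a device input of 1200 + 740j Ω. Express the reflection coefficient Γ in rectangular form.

Γ ≈ 0.597 + j0.188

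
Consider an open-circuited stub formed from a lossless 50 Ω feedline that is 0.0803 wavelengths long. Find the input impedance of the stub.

βl = 2π × 0.0803 = 28.9°
tan(βl) = 0.552
For an open-circuited stub, Z_in = −jZ_0·cot(βl) = −jZ_0/tan(βl)

Z_in ≈ −j90.5 Ω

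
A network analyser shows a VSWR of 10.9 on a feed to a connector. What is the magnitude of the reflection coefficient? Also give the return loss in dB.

|Γ| ≈ 0.832; return loss ≈ 1.6 dB

|Γ| = (S − 1)/(S + 1) = (10.9 − 1)/(10.9 + 1) = 9.9/11.9
RL = −20·log₁₀|Γ| = −20·log₁₀(0.832)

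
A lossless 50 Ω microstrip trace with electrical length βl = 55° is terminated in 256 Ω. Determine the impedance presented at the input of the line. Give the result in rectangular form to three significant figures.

tan(βl) = tan(55°) = 1.43
Z_in = Z_0·(Z_L + jZ_0·tanβl)/(Z_0 + jZ_L·tanβl)
     = 50·(256 + j71.4)/(50 + j366)

Z_in ≈ 14.3 − j33.1 Ω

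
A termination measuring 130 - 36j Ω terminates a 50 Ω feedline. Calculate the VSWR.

VSWR ≈ 2.83

Γ = (Z_L − Z_0)/(Z_L + Z_0) = (80 − j36)/(180 − j36)
|Γ| = 87.7/184 = 0.478
VSWR = (1 + |Γ|)/(1 − |Γ|) = 1.48/0.522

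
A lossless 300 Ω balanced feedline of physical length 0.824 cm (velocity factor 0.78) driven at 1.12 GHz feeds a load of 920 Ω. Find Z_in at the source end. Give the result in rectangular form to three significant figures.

Z_in ≈ 611 − j398 Ω

λ = v/f = 0.78·c / 1.12 GHz = 0.209 m
βl = 2π·l/λ = 2π × 0.0394 = 14.2°
tan(βl) = tan(14.2°) = 0.253
Z_in = Z_0·(Z_L + jZ_0·tanβl)/(Z_0 + jZ_L·tanβl)
     = 300·(920 + j75.9)/(300 + j233)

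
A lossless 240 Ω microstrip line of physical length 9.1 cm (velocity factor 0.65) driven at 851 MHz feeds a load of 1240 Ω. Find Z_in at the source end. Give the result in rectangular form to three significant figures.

λ = v/f = 0.65·c / 851 MHz = 0.229 m
βl = 2π·l/λ = 2π × 0.397 = 143°
tan(βl) = tan(143°) = -0.754
Z_in = Z_0·(Z_L + jZ_0·tanβl)/(Z_0 + jZ_L·tanβl)
     = 240·(1240 − j181)/(240 − j935)

Z_in ≈ 120 + j287 Ω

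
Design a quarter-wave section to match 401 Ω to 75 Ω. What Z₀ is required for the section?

Z_qwt ≈ 173 Ω

Z_qwt = √(Z_0·R_L) = √(75 × 401) = √30080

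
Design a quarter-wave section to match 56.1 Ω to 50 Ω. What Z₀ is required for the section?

Z_qwt ≈ 53 Ω

Z_qwt = √(Z_0·R_L) = √(50 × 56.1) = √2805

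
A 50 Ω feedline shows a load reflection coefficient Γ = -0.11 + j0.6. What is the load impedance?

Z_L = Z_0·(1 + Γ)/(1 − Γ) = 50·(0.89 + j0.6)/(1.11 − j0.6)

Z_L ≈ 19.7 + j37.7 Ω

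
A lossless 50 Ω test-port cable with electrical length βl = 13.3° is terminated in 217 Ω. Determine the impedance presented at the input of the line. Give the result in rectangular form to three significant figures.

Z_in ≈ 112 − j103 Ω

tan(βl) = tan(13.3°) = 0.236
Z_in = Z_0·(Z_L + jZ_0·tanβl)/(Z_0 + jZ_L·tanβl)
     = 50·(217 + j11.8)/(50 + j51.3)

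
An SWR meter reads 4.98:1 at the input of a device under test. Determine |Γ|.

|Γ| = (S − 1)/(S + 1) = (4.98 − 1)/(4.98 + 1) = 3.98/5.98

|Γ| ≈ 0.666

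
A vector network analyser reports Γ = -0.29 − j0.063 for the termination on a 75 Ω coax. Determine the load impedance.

Z_L ≈ 41 − j5.67 Ω

Z_L = Z_0·(1 + Γ)/(1 − Γ) = 75·(0.71 − j0.063)/(1.29 + j0.063)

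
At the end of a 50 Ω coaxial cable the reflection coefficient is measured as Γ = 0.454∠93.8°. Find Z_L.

Z_L ≈ 31.3 + j35.8 Ω

Z_L = Z_0·(1 + Γ)/(1 − Γ) = 50·(0.97 + j0.453)/(1.03 − j0.453)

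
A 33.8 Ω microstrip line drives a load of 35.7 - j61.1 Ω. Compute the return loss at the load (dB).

RL ≈ 3.6 dB

Γ = (1.9 − j61.1)/(69.5 − j61.1), |Γ| = 0.661
RL = −20·log₁₀|Γ| = −20·log₁₀(0.661)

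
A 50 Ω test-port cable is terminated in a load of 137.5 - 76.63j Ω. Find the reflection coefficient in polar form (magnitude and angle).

Γ ≈ 0.574 ∠ -19°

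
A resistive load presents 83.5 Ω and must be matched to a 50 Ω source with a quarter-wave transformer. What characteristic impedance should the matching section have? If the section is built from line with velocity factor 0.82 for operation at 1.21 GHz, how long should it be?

Z_qwt = √(Z_0·R_L) = √(50 × 83.5) = √4175
λ = 0.82·c/f = 0.203 m, so l = λ/4 = 0.0508 m

Z_qwt ≈ 64.6 Ω; length ≈ 5.08 cm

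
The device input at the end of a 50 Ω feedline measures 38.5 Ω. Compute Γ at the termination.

Γ = (Z_L − Z_0)/(Z_L + Z_0) = (38.5 − 50)/(38.5 + 50) = -11.5/88.5

Γ = -0.13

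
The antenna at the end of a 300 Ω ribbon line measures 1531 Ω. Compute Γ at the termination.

Γ = 0.672

Γ = (Z_L − Z_0)/(Z_L + Z_0) = (1531 − 300)/(1531 + 300) = 1231/1831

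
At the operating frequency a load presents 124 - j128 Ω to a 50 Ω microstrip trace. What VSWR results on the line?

VSWR ≈ 5.34

Γ = (Z_L − Z_0)/(Z_L + Z_0) = (74 − j128)/(174 − j128)
|Γ| = 148/216 = 0.684
VSWR = (1 + |Γ|)/(1 − |Γ|) = 1.68/0.316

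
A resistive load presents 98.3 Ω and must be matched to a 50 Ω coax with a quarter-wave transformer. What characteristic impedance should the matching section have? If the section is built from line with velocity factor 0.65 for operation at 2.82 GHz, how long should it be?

Z_qwt = √(Z_0·R_L) = √(50 × 98.3) = √4915
λ = 0.65·c/f = 0.0691 m, so l = λ/4 = 0.0173 m

Z_qwt ≈ 70.1 Ω; length ≈ 1.73 cm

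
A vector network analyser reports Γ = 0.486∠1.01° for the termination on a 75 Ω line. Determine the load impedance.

Z_L ≈ 217 + j4.86 Ω

Z_L = Z_0·(1 + Γ)/(1 − Γ) = 75·(1.49 + j0.00857)/(0.514 − j0.00857)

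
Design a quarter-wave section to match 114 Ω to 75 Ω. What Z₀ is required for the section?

Z_qwt ≈ 92.5 Ω

Z_qwt = √(Z_0·R_L) = √(75 × 114) = √8550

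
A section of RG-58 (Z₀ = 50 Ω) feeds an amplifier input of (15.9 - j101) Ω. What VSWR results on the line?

Γ = (Z_L − Z_0)/(Z_L + Z_0) = (-34.1 − j101)/(65.9 − j101)
|Γ| = 107/121 = 0.884
VSWR = (1 + |Γ|)/(1 − |Γ|) = 1.88/0.116

VSWR ≈ 16.2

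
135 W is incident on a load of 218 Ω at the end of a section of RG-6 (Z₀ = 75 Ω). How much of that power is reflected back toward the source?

P_reflected ≈ 32.2 W

Γ = (218 − 75)/(218 + 75) = 0.488
|Γ|² = 0.238
P_refl = |Γ|²·P_inc = 32.2 W, P_del = (1 − |Γ|²)·P_inc = 103 W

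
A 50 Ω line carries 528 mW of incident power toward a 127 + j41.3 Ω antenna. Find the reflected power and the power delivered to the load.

|Γ| = |(77 + j41.3)/(177 + j41.3)| = 0.481
|Γ|² = 0.231
P_refl = |Γ|²·P_inc = 122 mW, P_del = (1 − |Γ|²)·P_inc = 406 mW

P_reflected ≈ 122 mW; P_delivered ≈ 406 mW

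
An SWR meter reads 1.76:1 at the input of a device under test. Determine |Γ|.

|Γ| ≈ 0.275

|Γ| = (S − 1)/(S + 1) = (1.76 − 1)/(1.76 + 1) = 0.76/2.76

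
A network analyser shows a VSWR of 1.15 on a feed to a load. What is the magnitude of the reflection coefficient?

|Γ| = (S − 1)/(S + 1) = (1.15 − 1)/(1.15 + 1) = 0.15/2.15

|Γ| ≈ 0.0698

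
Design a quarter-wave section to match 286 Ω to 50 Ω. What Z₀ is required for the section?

Z_qwt = √(Z_0·R_L) = √(50 × 286) = √14300

Z_qwt ≈ 120 Ω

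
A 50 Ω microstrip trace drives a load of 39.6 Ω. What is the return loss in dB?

Γ = (39.6 − 50)/(39.6 + 50) = -0.116
RL = −20·log₁₀|Γ| = −20·log₁₀(0.116)

RL ≈ 18.7 dB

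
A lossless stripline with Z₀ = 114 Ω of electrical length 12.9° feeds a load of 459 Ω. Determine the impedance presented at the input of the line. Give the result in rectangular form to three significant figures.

tan(βl) = tan(12.9°) = 0.229
Z_in = Z_0·(Z_L + jZ_0·tanβl)/(Z_0 + jZ_L·tanβl)
     = 114·(459 + j26.1)/(114 + j105)

Z_in ≈ 261 − j215 Ω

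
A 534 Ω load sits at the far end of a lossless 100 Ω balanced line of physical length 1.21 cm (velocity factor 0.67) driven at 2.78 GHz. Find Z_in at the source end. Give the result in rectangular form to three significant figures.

λ = v/f = 0.67·c / 2.78 GHz = 0.0723 m
βl = 2π·l/λ = 2π × 0.167 = 60.2°
tan(βl) = tan(60.2°) = 1.75
Z_in = Z_0·(Z_L + jZ_0·tanβl)/(Z_0 + jZ_L·tanβl)
     = 100·(534 + j175)/(100 + j934)

Z_in ≈ 24.6 − j54.5 Ω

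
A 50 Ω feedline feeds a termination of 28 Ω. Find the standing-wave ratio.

VSWR ≈ 1.79

Γ = (28 − 50)/(28 + 50) = -0.282
VSWR = (1 + 0.282)/(1 − 0.282)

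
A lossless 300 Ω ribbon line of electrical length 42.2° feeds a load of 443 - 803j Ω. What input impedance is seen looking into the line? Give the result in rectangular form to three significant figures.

tan(βl) = tan(42.2°) = 0.907
Z_in = Z_0·(Z_L + jZ_0·tanβl)/(Z_0 + jZ_L·tanβl)
     = 300·(443 − j531)/(1030 + j402)

Z_in ≈ 59.6 − j178 Ω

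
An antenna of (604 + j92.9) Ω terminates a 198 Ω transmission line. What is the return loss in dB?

Γ = (406 + j92.9)/(802 + j92.9), |Γ| = 0.516
RL = −20·log₁₀|Γ| = −20·log₁₀(0.516)

RL ≈ 5.75 dB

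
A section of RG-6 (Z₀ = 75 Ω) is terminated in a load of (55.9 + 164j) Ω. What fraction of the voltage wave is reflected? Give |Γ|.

Γ = (Z_L − Z_0)/(Z_L + Z_0) = (-19.1 + j164)/(130.9 + j164)
|Γ| = 165/210

|Γ| ≈ 0.787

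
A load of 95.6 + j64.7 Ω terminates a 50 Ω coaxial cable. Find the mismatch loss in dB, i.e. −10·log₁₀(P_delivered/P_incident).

mismatch loss ≈ 1.23 dB

Γ = (45.6 + j64.7)/(145.6 + j64.7), |Γ| = 0.497
|Γ|² = 0.247, so P_del/P_inc = 1 − |Γ|² = 0.753
ML = −10·log₁₀(1 − |Γ|²)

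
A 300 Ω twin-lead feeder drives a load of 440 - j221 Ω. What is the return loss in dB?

Γ = (140 − j221)/(740 − j221), |Γ| = 0.339
RL = −20·log₁₀|Γ| = −20·log₁₀(0.339)

RL ≈ 9.4 dB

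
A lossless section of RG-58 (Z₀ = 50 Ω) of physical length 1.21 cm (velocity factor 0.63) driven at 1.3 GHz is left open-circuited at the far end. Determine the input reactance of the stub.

λ = v/f = 0.63·c / 1.3 GHz = 0.145 m
βl = 2π·l/λ = 2π × 0.0832 = 30°
tan(βl) = 0.576
For an open-circuited stub, Z_in = −jZ_0·cot(βl) = −jZ_0/tan(βl)

X_in ≈ -86.7 Ω (capacitive)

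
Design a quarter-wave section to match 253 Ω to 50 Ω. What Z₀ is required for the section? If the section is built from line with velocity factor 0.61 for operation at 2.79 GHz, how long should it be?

Z_qwt = √(Z_0·R_L) = √(50 × 253) = √12650
λ = 0.61·c/f = 0.0656 m, so l = λ/4 = 0.0164 m

Z_qwt ≈ 112 Ω; length ≈ 1.64 cm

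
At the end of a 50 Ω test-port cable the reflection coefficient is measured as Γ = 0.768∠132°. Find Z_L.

Z_L = Z_0·(1 + Γ)/(1 − Γ) = 50·(0.486 + j0.571)/(1.51 − j0.571)

Z_L ≈ 7.83 + j21.8 Ω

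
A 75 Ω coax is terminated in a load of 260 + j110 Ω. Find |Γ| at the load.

Γ = (Z_L − Z_0)/(Z_L + Z_0) = (185 + j110)/(335 + j110)
|Γ| = 215/353

|Γ| ≈ 0.61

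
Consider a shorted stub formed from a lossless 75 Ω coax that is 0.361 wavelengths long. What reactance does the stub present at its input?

βl = 2π × 0.361 = 130°
tan(βl) = -1.19
For a shorted stub, Z_in = jZ_0·tan(βl)

X_in ≈ -89.5 Ω (capacitive)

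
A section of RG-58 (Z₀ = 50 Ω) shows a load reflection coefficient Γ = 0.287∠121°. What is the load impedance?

Z_L ≈ 33.3 + j17.9 Ω

Z_L = Z_0·(1 + Γ)/(1 − Γ) = 50·(0.852 + j0.246)/(1.15 − j0.246)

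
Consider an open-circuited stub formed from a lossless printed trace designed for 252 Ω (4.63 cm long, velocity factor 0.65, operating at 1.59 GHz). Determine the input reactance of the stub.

λ = v/f = 0.65·c / 1.59 GHz = 0.123 m
βl = 2π·l/λ = 2π × 0.378 = 136°
tan(βl) = -0.969
For an open-circuited stub, Z_in = −jZ_0·cot(βl) = −jZ_0/tan(βl)

X_in ≈ 260 Ω (inductive)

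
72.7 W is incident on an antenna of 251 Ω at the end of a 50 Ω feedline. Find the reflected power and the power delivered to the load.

P_reflected ≈ 32.4 W; P_delivered ≈ 40.3 W

Γ = (251 − 50)/(251 + 50) = 0.668
|Γ|² = 0.446
P_refl = |Γ|²·P_inc = 32.4 W, P_del = (1 − |Γ|²)·P_inc = 40.3 W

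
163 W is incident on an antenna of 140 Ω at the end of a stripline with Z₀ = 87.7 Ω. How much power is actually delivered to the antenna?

Γ = (140 − 87.7)/(140 + 87.7) = 0.23
|Γ|² = 0.0528
P_refl = |Γ|²·P_inc = 8.6 W, P_del = (1 − |Γ|²)·P_inc = 154 W

P_delivered ≈ 154 W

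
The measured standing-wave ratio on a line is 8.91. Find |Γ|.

|Γ| ≈ 0.798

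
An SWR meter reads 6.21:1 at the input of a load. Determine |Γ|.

|Γ| ≈ 0.723

|Γ| = (S − 1)/(S + 1) = (6.21 − 1)/(6.21 + 1) = 5.21/7.21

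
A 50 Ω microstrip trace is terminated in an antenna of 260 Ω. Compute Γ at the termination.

Γ = 0.677

Γ = (Z_L − Z_0)/(Z_L + Z_0) = (260 − 50)/(260 + 50) = 210/310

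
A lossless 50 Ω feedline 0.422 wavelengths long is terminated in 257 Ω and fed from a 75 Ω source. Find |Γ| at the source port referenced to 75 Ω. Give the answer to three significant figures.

βl = 2π × 0.422 = 152°
tan(βl) = -0.534
Z_in = Z_0·(Z_L + jZ_0·tanβl)/(Z_0 + jZ_L·tanβl) = 38.8 + j79.6 Ω
Γ_s = (Z_in − Z_s)/(Z_in + Z_s) = (-36.2 + j79.6)/(114 + j79.6), |Γ_s| = 0.63

|Γ| ≈ 0.63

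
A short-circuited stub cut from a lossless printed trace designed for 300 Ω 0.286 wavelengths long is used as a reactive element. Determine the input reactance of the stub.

βl = 2π × 0.286 = 103°
tan(βl) = -4.35
For a short-circuited stub, Z_in = jZ_0·tan(βl)

X_in ≈ -1300 Ω (capacitive)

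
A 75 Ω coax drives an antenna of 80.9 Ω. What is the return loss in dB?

Γ = (80.9 − 75)/(80.9 + 75) = 0.0378
RL = −20·log₁₀|Γ| = −20·log₁₀(0.0378)

RL ≈ 28.4 dB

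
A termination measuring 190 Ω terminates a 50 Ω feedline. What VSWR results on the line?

Γ = (190 − 50)/(190 + 50) = 0.583
VSWR = (1 + 0.583)/(1 − 0.583)

VSWR ≈ 3.8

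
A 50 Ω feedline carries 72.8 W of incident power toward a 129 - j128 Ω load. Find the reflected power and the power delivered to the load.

P_reflected ≈ 34 W; P_delivered ≈ 38.8 W

|Γ| = |(79 − j128)/(179 − j128)| = 0.684
|Γ|² = 0.467
P_refl = |Γ|²·P_inc = 34 W, P_del = (1 − |Γ|²)·P_inc = 38.8 W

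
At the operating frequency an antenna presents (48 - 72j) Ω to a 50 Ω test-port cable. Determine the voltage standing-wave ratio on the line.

Γ = (Z_L − Z_0)/(Z_L + Z_0) = (-2 − j72)/(98 − j72)
|Γ| = 72/122 = 0.592
VSWR = (1 + |Γ|)/(1 − |Γ|) = 1.59/0.408

VSWR ≈ 3.91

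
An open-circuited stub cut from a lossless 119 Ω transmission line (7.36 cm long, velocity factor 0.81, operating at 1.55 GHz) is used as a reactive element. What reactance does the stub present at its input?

X_in ≈ 613 Ω (inductive)

λ = v/f = 0.81·c / 1.55 GHz = 0.157 m
βl = 2π·l/λ = 2π × 0.469 = 169°
tan(βl) = -0.194
For an open-circuited stub, Z_in = −jZ_0·cot(βl) = −jZ_0/tan(βl)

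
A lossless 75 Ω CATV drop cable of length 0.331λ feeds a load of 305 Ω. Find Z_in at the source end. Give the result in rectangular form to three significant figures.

βl = 2π × 0.331 = 119°
tan(βl) = tan(119°) = -1.79
Z_in = Z_0·(Z_L + jZ_0·tanβl)/(Z_0 + jZ_L·tanβl)
     = 75·(305 − j134)/(75 − j547)

Z_in ≈ 23.7 + j38.6 Ω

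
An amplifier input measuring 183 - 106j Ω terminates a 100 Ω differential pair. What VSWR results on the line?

VSWR ≈ 2.61

Γ = (Z_L − Z_0)/(Z_L + Z_0) = (83 − j106)/(283 − j106)
|Γ| = 135/302 = 0.445
VSWR = (1 + |Γ|)/(1 − |Γ|) = 1.45/0.555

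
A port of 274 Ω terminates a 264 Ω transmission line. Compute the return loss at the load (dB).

RL ≈ 34.6 dB

Γ = (274 − 264)/(274 + 264) = 0.0186
RL = −20·log₁₀|Γ| = −20·log₁₀(0.0186)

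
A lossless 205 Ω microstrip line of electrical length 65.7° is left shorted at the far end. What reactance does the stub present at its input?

X_in ≈ 454 Ω (inductive)

tan(βl) = 2.21
For a shorted stub, Z_in = jZ_0·tan(βl)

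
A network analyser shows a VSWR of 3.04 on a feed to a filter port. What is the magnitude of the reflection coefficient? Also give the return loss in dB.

|Γ| = (S − 1)/(S + 1) = (3.04 − 1)/(3.04 + 1) = 2.04/4.04
RL = −20·log₁₀|Γ| = −20·log₁₀(0.505)

|Γ| ≈ 0.505; return loss ≈ 5.94 dB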